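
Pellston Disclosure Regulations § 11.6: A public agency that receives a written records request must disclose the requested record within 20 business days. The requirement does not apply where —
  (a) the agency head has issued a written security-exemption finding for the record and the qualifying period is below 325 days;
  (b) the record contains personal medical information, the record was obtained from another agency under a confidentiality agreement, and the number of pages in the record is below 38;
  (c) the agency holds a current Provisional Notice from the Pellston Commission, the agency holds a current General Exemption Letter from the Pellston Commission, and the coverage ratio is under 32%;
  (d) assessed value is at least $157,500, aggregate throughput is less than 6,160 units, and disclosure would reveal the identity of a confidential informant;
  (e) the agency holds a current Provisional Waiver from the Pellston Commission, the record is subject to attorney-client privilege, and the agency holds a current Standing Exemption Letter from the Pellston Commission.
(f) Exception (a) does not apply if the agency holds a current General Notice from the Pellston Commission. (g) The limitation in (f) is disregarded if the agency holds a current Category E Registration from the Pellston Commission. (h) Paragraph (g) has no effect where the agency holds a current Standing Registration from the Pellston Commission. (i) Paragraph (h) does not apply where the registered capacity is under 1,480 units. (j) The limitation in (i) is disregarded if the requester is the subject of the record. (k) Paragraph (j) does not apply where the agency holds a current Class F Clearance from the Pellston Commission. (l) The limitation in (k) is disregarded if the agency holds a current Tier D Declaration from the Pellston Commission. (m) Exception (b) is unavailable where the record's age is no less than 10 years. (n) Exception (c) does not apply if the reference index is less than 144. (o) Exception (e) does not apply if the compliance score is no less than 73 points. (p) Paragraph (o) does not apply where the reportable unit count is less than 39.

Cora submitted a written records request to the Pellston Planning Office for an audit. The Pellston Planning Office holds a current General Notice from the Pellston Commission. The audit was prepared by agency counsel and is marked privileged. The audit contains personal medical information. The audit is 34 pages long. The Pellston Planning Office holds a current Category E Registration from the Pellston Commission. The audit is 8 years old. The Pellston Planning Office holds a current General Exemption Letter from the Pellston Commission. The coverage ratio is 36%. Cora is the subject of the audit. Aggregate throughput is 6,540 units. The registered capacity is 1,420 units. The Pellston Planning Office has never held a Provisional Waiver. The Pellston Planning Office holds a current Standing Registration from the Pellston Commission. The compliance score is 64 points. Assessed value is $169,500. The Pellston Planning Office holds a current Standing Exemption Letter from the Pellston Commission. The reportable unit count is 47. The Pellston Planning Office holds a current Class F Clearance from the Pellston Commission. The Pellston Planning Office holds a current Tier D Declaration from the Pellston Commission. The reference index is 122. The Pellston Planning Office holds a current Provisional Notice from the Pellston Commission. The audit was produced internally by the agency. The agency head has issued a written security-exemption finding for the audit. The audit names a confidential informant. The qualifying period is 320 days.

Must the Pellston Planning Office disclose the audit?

Yes — the Pellston Planning Office must disclose the audit.

Exception (a) is satisfied on its face — a written security-exemption finding has been issued; the qualifying period is 320 days, below the 325 days limit. But applying paragraphs (f)–(l): (f) operates against (a): a current General Notice is held. (g) would limit (f) — a current Category E Registration is held — but (h) sets (g) aside: (h) is engaged — a current Standing Registration is held. (i) applies (the registered capacity is 1,420 units, under the 1,480 units limit), but yields to (j): (j) operates against (i): Cora is the subject of the audit. (k) would limit (j) — a current Class F Clearance is held — but (l) sets (k) aside: (l) is engaged — a current Tier D Declaration is held. Exception (a) does not apply.
Exception (b) fails — the audit was produced internally.
Exception (c) fails — the coverage ratio is 36%, not under 32%.
Exception (d) fails — aggregate throughput is 6,540 units, not less than 6,160 units.
Exception (e) fails — there is no Provisional Waiver in force.
Every exception is unavailable, so the rule governs.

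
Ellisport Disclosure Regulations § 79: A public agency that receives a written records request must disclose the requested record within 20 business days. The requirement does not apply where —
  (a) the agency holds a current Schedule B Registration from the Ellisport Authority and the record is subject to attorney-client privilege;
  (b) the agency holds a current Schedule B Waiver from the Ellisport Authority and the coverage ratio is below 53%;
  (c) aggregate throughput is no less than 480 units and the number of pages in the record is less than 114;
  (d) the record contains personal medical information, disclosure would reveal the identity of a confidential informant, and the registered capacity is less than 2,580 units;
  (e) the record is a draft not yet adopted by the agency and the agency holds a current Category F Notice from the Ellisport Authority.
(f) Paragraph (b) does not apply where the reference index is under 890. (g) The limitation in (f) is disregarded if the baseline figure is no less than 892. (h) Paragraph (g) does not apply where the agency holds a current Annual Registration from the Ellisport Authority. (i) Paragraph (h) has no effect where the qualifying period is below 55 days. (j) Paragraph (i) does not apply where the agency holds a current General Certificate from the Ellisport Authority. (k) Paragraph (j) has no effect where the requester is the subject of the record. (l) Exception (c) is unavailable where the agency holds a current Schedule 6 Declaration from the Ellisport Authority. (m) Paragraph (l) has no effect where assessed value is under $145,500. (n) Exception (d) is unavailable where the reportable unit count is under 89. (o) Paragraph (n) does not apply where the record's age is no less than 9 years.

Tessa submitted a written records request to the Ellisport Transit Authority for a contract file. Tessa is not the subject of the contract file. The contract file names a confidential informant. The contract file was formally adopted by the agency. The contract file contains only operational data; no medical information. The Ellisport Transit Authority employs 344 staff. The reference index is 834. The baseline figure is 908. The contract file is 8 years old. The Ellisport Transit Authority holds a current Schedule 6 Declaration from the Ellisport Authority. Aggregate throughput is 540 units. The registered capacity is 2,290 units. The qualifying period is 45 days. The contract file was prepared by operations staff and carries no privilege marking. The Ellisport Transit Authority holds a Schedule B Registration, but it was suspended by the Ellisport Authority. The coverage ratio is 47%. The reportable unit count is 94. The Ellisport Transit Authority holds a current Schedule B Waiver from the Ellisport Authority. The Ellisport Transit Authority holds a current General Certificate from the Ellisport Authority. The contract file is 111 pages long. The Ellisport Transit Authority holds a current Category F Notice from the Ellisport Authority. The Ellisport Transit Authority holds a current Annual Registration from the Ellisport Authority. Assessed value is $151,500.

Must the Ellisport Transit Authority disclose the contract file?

Exception (a) fails — there is no Schedule B Registration in force.
Exception (b)'s conditions are all satisfied: a current Schedule B Waiver is held; the coverage ratio is 47%, below the 53% limit. But applying paragraphs (f)–(k): (f) is triggered — the reference index is 834, under the 890 limit. (g) would limit (f) — the baseline figure is 908, meeting the 892 threshold — but (h) sets (g) aside: (h) operates against (g): a current Annual Registration is held. (i) would limit (h) — the qualifying period is 45 days, below the 55 days limit — but (j) sets (i) aside: (j) operates against (i): a current General Certificate is held. (k) is inapplicable (Tessa is not the subject of the contract file), so (j) stands. Exception (b) does not apply.
Exception (c)'s conditions are all satisfied: aggregate throughput is 540 units, meeting the 480 units threshold; the number of pages in the record is 111, less than the 114 limit. But applying paragraphs (l)–(m): (l) operates against (c): a current Schedule 6 Declaration is held. (m), which would lift (l), is inapplicable — assessed value is $151,500, not under $145,500. Exception (c) does not apply.
Exception (d) requires that the record contains personal medical information; but the contract file contains only operational data, so (d) is unavailable.
Exception (e) does not apply: the contract file has been formally adopted.
None of the exceptions is available; § 79 applies in full.

Yes — the Ellisport Transit Authority must disclose the contract file.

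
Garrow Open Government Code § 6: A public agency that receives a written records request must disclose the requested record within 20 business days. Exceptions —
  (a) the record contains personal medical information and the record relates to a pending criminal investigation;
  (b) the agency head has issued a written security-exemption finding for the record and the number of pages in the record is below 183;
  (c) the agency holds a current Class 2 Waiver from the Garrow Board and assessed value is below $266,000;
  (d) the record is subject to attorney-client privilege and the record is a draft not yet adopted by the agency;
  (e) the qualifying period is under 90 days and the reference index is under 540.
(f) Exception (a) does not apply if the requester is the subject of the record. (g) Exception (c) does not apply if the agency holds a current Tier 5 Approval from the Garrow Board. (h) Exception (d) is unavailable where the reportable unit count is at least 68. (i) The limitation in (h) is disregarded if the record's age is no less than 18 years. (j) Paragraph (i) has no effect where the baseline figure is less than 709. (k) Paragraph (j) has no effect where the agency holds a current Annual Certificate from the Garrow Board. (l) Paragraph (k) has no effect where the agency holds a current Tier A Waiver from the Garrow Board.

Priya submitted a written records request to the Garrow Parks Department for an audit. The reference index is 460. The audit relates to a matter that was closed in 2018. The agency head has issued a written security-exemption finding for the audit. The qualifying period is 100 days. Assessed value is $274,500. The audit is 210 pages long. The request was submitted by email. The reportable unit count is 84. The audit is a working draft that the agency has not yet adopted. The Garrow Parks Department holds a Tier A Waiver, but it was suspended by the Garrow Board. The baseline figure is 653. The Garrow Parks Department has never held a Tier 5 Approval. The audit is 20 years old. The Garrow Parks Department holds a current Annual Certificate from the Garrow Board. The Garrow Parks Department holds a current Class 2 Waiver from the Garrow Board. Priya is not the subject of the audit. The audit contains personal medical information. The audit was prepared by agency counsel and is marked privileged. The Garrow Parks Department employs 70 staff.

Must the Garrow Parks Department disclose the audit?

No — exception (d) applies; the Garrow Parks Department is not required to disclose the audit.

Exception (a) requires that the record relates to a pending criminal investigation; but the audit relates to a closed matter, so (a) is unavailable.
Exception (b) requires that the number of pages in the record is below 183; but the number of pages in the record is 210, not below 183, so (b) is unavailable.
Exception (c) does not apply: assessed value is $274,500, not below $266,000.
Exception (d)'s conditions are all satisfied: the audit is privileged; the audit is an unadopted draft. As to paragraphs (h)–(l): (h) operates (the reportable unit count is 84, meeting the 68 threshold), but is overridden by (i): (i) operates against (h): the record's age is 20 years, meeting the 18 years threshold. (j) would limit (i) — the baseline figure is 653, less than the 709 limit — but (k) sets (j) aside: (k) operates against (j): a current Annual Certificate is held. (l), which would lift (k), is inapplicable — there is no Tier A Waiver in force. Exception (d) stands.
Exception (e) does not apply: the qualifying period is 100 days, not under 90 days.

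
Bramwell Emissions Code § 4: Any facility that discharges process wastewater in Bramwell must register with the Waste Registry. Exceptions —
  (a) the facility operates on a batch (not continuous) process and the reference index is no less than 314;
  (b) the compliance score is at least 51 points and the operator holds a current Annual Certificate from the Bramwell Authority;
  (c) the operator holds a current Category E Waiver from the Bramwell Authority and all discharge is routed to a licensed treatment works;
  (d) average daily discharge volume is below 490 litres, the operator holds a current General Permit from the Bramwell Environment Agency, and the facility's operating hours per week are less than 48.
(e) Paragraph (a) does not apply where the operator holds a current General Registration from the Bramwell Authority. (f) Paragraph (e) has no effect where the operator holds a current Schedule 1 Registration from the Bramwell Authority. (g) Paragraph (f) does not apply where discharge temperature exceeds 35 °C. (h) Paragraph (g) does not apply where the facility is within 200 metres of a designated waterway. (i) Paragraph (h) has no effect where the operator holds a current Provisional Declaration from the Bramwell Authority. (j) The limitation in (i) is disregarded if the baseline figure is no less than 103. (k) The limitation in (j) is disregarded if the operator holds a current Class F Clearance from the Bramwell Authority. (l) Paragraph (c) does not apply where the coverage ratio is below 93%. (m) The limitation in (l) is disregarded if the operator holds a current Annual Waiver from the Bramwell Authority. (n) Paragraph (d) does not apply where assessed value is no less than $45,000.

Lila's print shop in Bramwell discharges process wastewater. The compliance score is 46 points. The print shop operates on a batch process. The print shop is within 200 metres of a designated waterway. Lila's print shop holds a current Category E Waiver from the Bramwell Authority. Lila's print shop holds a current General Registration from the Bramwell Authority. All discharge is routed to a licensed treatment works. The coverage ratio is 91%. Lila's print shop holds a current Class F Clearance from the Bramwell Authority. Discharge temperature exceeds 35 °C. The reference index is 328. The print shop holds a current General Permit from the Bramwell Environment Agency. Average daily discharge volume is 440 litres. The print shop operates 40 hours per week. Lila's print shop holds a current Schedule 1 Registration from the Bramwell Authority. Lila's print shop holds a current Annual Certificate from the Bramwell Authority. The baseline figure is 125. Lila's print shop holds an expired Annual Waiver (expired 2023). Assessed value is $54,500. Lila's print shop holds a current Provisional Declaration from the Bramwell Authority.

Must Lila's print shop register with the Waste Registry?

Yes — Lila's print shop must register with the Waste Registry.

Exception (a) is satisfied on its face — the facility operates on a batch process; the reference index is 328, meeting the 314 threshold. But: (e) operates — a current General Registration is held. (f) would limit (e) — a current Schedule 1 Registration is held — but (g) sets (f) aside: (g) is engaged — discharge temperature exceeds 35 °C. (h) operates (the print shop is within 200 m of a designated waterway), but is overridden by (i): (i) applies — a current Provisional Declaration is held. (j) operates (the baseline figure is 125, meeting the 103 threshold), but is set aside by (k): (k) operates against (j): a current Class F Clearance is held. (a) is therefore removed.
Exception (b) fails — the compliance score is 46 points, short of 51 points.
Exception (c): a current Category E Waiver is held; discharge is routed to a licensed treatment works — every condition holds. But: (l) operates against (c): the coverage ratio is 91%, below the 93% limit. (m), which would lift (l), is not triggered — no current Annual Waiver is held. So (c) is unavailable.
Exception (d) is satisfied on its face — average daily discharge volume is 440 litres, below the 490 litres limit; a current General Permit is held; the facility's operating hours per week are 40, less than the 48 limit. Turning to paragraph (n): (n) operates against (d): assessed value is $54,500, meeting the $45,000 threshold. So (d) is unavailable.
Every exception is unavailable, so the rule governs.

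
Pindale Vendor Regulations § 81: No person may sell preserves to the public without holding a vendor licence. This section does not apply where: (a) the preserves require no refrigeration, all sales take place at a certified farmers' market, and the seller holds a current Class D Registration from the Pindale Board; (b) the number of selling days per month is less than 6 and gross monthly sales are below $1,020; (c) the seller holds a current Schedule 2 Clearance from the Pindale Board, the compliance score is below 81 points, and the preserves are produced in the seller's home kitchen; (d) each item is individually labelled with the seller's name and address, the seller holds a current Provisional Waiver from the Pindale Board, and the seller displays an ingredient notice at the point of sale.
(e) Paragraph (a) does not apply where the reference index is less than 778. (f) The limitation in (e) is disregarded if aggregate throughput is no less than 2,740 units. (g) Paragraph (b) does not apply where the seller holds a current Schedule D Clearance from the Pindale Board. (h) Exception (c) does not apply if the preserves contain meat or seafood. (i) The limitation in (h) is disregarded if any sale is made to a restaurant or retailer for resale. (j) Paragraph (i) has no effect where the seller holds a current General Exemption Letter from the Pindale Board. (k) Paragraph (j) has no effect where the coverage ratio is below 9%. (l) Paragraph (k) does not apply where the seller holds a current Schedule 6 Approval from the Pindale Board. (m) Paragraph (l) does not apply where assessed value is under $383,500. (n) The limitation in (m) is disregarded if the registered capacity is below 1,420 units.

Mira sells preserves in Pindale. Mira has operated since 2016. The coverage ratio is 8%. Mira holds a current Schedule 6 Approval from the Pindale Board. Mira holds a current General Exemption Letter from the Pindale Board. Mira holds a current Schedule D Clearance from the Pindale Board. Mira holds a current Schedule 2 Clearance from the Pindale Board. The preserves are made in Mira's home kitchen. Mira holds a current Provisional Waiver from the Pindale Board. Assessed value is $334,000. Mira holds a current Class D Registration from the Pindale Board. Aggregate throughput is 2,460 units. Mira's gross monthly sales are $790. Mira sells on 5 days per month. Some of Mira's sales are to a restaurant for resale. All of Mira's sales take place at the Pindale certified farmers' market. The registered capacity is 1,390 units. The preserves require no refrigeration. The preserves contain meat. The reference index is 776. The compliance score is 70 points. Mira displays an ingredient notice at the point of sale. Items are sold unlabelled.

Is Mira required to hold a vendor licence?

Yes — Mira must hold a vendor licence.

All of (a)'s requirements are met (the preserves are shelf-stable; all sales are at a certified farmers' market; a current Class D Registration is held). But: (e) is engaged — the reference index is 776, less than the 778 limit. (f), which would lift (e), does not operate here — aggregate throughput is 2,460 units, short of 2,740 units. (a) is therefore removed.
Exception (b)'s conditions are all satisfied: the number of selling days per month is 5, less than the 6 limit; gross monthly sales are $790, below the $1,020 limit. But: (g) operates — a current Schedule D Clearance is held. So (b) is unavailable.
Exception (c): a current Schedule 2 Clearance is held; the compliance score is 70 points, below the 81 points limit; the preserves are home-kitchen produced — every condition holds. However, paragraphs (h)–(n) must be considered: (h) applies — the preserves contain meat. (i) is triggered (some sales are to a restaurant for resale), but yields to (j): (j) is engaged — a current General Exemption Letter is held. (k) would limit (j) — the coverage ratio is 8%, below the 9% limit — but (l) sets (k) aside: (l) operates against (k): a current Schedule 6 Approval is held. (m) would limit (l) — assessed value is $334,000, under the $383,500 limit — but (n) sets (m) aside: (n) is triggered — the registered capacity is 1,390 units, below the 1,420 units limit. Exception (c) does not apply.
Exception (d) fails — items are sold unlabelled.
Every exception is unavailable, so the rule governs.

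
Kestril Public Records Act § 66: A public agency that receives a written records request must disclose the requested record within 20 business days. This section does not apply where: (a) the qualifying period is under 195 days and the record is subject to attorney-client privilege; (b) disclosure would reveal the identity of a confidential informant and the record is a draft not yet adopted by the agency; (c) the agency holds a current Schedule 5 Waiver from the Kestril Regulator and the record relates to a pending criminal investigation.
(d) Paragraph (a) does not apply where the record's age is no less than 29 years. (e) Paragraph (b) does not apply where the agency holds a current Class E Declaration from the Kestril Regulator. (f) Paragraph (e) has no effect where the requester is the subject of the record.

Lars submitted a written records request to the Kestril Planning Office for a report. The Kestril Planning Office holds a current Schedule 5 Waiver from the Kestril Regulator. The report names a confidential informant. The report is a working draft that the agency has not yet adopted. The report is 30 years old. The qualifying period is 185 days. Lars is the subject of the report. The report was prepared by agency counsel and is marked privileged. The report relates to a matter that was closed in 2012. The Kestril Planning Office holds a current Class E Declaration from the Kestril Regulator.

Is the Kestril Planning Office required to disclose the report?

All of (a)'s requirements are met (the qualifying period is 185 days, under the 195 days limit; the report is privileged). But applying paragraph (d): (d) operates against (a): the record's age is 30 years, meeting the 29 years threshold. (a) is therefore removed.
Exception (b)'s conditions are all satisfied: the report names a confidential informant; the report is an unadopted draft. Considering the limiting provisions: (e) applies (a current Class E Declaration is held), but is set aside by (f): (f) operates against (e): Lars is the subject of the report. So (b) applies.
Exception (c) requires that the record relates to a pending criminal investigation; but the report relates to a closed matter, so (c) is unavailable.

No — exception (b) applies; the Kestril Planning Office is not required to disclose the report.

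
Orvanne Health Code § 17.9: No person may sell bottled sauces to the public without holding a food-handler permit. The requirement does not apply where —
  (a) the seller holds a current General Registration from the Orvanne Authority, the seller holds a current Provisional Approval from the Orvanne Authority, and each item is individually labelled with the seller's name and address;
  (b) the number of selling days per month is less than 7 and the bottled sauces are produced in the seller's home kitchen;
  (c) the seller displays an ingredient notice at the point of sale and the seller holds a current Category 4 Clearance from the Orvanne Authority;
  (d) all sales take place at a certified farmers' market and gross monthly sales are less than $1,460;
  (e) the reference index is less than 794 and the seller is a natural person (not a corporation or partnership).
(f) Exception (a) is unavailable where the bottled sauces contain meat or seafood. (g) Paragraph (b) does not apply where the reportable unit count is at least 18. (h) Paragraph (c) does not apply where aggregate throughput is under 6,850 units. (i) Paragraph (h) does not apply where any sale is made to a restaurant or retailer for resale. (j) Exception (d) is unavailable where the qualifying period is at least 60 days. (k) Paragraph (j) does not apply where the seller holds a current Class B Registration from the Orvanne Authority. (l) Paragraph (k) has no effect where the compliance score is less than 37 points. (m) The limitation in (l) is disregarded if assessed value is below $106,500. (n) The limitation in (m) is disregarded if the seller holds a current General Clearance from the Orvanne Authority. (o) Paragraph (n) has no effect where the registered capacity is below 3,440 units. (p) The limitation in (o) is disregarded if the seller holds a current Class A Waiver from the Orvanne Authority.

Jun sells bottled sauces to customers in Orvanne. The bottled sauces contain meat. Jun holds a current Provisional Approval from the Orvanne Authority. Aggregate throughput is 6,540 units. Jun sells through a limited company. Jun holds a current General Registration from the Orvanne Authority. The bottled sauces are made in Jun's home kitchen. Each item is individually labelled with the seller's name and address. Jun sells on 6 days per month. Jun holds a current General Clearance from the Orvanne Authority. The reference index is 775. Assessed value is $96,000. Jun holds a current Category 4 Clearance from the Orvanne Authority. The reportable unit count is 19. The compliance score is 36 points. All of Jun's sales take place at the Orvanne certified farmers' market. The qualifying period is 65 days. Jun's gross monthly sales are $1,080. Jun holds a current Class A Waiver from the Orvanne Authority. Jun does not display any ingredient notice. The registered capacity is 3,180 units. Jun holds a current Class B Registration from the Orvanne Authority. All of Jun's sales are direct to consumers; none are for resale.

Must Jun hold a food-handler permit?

All of (a)'s requirements are met (a current General Registration is held; a current Provisional Approval is held; items are individually labelled). Turning to paragraph (f): (f) operates against (a): the bottled sauces contain meat. (a) is therefore removed.
All of (b)'s requirements are met (the number of selling days per month is 6, less than the 7 limit; the bottled sauces are home-kitchen produced). But applying paragraph (g): (g) is engaged — the reportable unit count is 19, meeting the 18 threshold. Exception (b) does not apply.
Exception (c) fails — no ingredient notice is displayed.
All of (d)'s requirements are met (all sales are at a certified farmers' market; gross monthly sales are $1,080, less than the $1,460 limit). However, paragraphs (j)–(p) must be considered: (j) operates — the qualifying period is 65 days, meeting the 60 days threshold. (k) applies (a current Class B Registration is held), but yields to (l): (l) is triggered — the compliance score is 36 points, less than the 37 points limit. (m) would limit (l) — assessed value is $96,000, below the $106,500 limit — but (n) sets (m) aside: (n) operates against (m): a current General Clearance is held. (o) is triggered (the registered capacity is 3,180 units, below the 3,440 units limit), but is overridden by (p): (p) is engaged — a current Class A Waiver is held. (d) is therefore removed.
Exception (e) does not apply: the seller operates through a limited company.
No exception displaces § 17.9.

Yes — Jun must hold a food-handler permit.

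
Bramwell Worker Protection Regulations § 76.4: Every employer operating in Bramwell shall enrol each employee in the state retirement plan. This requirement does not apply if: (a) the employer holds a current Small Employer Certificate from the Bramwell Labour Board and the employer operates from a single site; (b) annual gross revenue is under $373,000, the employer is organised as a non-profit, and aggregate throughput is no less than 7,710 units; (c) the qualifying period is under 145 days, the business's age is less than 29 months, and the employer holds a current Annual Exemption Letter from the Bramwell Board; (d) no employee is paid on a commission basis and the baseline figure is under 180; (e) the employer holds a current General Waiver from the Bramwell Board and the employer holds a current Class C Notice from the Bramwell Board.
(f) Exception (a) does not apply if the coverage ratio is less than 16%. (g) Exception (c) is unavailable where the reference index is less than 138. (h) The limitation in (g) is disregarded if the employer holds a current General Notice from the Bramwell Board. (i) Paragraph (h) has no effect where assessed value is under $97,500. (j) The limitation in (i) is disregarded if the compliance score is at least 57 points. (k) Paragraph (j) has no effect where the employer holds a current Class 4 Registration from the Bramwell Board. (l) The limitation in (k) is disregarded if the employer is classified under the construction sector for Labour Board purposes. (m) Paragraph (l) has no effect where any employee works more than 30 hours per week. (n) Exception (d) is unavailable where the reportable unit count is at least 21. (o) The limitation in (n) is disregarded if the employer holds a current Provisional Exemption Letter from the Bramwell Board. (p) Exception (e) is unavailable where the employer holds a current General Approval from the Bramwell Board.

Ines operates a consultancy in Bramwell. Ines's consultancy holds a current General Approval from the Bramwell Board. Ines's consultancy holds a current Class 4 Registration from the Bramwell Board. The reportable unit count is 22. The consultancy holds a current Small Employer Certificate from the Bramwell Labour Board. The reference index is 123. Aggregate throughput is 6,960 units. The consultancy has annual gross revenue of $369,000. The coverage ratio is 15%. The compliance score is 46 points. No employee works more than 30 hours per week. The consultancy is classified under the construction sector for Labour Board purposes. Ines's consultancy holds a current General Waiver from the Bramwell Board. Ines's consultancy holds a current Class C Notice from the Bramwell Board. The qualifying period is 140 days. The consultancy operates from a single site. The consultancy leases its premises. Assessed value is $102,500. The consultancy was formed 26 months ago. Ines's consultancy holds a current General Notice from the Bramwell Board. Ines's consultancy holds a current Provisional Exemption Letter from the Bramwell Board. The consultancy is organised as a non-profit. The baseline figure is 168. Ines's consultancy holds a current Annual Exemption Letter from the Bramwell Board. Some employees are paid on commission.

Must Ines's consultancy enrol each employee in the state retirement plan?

Exception (a): a current Small Employer Certificate is held; the employer operates from a single site — every condition holds. Turning to paragraph (f): (f) operates against (a): the coverage ratio is 15%, less than the 16% limit. So (a) is unavailable.
Exception (b) fails — aggregate throughput is 6,960 units, short of 7,710 units.
Exception (c): the qualifying period is 140 days, under the 145 days limit; the business's age is 26 months, less than the 29 months limit; a current Annual Exemption Letter is held — every condition holds. Under paragraphs (g)–(m): (g) applies (the reference index is 123, less than the 138 limit), but is set aside by (h): (h) applies — a current General Notice is held. (i) is not triggered (assessed value is $102,500, not under $97,500), so (h) stands. So (c) applies.
Exception (d) fails — some employees are paid on commission.
Exception (e) is satisfied on its face — a current General Waiver is held; a current Class C Notice is held. Turning to paragraph (p): (p) operates against (e): a current General Approval is held. So (e) is unavailable.

No — exception (c) applies; Ines's consultancy is not required to enrol each employee in the state retirement plan.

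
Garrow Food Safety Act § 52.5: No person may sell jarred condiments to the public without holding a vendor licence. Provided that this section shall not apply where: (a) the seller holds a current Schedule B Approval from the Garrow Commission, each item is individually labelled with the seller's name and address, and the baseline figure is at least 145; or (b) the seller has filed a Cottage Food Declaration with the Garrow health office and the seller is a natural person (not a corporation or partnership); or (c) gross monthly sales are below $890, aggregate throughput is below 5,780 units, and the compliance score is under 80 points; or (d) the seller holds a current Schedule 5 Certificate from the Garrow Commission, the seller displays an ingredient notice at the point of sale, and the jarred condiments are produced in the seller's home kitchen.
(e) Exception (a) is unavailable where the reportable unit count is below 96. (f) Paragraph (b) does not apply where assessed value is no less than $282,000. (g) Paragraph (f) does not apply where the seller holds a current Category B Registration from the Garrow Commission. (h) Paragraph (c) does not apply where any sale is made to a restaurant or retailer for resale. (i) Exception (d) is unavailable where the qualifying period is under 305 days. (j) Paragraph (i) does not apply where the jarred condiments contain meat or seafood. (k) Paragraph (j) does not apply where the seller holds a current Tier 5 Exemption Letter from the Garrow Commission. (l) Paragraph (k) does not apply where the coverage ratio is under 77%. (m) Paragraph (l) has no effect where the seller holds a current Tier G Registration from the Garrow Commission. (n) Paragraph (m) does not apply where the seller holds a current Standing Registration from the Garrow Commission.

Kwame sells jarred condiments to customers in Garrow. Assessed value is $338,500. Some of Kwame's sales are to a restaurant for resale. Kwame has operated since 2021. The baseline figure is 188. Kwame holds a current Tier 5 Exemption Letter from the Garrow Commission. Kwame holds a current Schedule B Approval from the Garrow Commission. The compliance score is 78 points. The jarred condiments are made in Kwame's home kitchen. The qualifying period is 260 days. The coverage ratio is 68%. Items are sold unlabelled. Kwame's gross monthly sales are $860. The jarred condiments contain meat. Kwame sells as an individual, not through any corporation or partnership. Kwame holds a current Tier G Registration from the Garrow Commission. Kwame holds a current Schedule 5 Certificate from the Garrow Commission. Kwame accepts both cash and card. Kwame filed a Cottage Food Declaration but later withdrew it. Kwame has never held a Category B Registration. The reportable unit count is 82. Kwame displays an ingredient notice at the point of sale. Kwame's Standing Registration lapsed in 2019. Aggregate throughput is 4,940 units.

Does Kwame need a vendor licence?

Exception (a) requires that each item is individually labelled with the seller's name and address; but items are sold unlabelled, so (a) is unavailable.
Exception (b) requires that the seller has filed a Cottage Food Declaration with the Garrow health office; but the Cottage Food Declaration was withdrawn, so (b) is unavailable.
Exception (c)'s conditions are all satisfied: gross monthly sales are $860, below the $890 limit; aggregate throughput is 4,940 units, below the 5,780 units limit; the compliance score is 78 points, under the 80 points limit. Turning to paragraph (h): (h) applies — some sales are to a restaurant for resale. Exception (c) does not apply.
All of (d)'s requirements are met (a current Schedule 5 Certificate is held; an ingredient notice is displayed; the jarred condiments are home-kitchen produced). But: (i) is triggered — the qualifying period is 260 days, under the 305 days limit. (j) applies (the jarred condiments contain meat), but yields to (k): (k) applies — a current Tier 5 Exemption Letter is held. (l) would limit (k) — the coverage ratio is 68%, under the 77% limit — but (m) sets (l) aside: (m) operates against (l): a current Tier G Registration is held. (n), which would lift (m), does not operate here — the Standing Registration is not current. Exception (d) does not apply.
None of the exceptions is available; § 52.5 applies in full.

Yes — Kwame must hold a vendor licence.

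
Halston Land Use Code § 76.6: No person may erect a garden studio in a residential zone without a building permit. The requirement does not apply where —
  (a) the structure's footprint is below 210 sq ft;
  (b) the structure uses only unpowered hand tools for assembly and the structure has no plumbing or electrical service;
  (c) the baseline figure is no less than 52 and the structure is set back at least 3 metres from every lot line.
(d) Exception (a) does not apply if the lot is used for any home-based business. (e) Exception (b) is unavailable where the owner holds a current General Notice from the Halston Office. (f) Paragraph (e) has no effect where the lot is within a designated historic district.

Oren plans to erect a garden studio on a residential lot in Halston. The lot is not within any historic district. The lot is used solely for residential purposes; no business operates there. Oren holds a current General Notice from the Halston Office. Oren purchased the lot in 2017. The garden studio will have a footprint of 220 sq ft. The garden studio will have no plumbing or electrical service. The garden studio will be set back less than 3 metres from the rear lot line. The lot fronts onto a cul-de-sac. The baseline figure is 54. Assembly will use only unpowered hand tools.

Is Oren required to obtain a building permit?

Exception (a) fails — the structure's footprint is 220 sq ft, not below 210 sq ft.
Exception (b)'s conditions are all satisfied: assembly uses only hand tools; there is no plumbing or electrical service. However, paragraphs (e)–(f) must be considered: (e) operates against (b): a current General Notice is held. (f), which would lift (e), is not engaged — the lot is not in a historic district. So (b) is unavailable.
Exception (c) requires that the structure is set back at least 3 metres from every lot line; but the rear setback is under 3 m, so (c) is unavailable.
Every exception is unavailable, so the rule governs.

Yes — Oren must obtain a building permit.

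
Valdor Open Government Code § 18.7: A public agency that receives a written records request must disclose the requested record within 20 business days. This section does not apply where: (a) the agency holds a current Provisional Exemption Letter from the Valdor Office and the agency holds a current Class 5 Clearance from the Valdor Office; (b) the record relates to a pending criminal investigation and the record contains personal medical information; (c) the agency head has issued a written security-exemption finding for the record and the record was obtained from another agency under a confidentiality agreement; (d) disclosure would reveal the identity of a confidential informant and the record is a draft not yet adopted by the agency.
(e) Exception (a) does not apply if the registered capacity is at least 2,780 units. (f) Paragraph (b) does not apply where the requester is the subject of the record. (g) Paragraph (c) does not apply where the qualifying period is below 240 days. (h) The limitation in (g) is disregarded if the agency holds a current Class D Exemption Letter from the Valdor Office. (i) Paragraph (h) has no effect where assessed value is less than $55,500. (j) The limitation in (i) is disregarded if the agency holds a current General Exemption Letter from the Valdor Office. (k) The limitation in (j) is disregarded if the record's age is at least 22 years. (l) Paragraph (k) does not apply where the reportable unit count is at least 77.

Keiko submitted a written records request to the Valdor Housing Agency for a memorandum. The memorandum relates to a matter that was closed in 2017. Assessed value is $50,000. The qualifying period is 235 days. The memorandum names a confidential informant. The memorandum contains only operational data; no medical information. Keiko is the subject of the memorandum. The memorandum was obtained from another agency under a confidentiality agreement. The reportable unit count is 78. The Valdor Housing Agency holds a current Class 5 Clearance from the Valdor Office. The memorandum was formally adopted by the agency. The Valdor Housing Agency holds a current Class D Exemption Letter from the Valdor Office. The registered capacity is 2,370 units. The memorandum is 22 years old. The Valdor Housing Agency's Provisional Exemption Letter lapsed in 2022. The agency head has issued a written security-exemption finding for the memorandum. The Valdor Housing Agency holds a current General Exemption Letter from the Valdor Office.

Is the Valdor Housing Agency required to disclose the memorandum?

No — exception (c) applies; the Valdor Housing Agency is not required to disclose the memorandum.

Exception (a) does not apply: there is no Provisional Exemption Letter in force.
Exception (b) does not apply: the memorandum relates to a closed matter.
Exception (c) is satisfied on its face — a written security-exemption finding has been issued; the memorandum was obtained under a confidentiality agreement. Under paragraphs (g)–(l): (g) operates (the qualifying period is 235 days, below the 240 days limit), but is overridden by (h): (h) operates against (g): a current Class D Exemption Letter is held. (i) is engaged (assessed value is $50,000, less than the $55,500 limit), but yields to (j): (j) operates against (i): a current General Exemption Letter is held. (k) is triggered (the record's age is 22 years, meeting the 22 years threshold), but is set aside by (l): (l) operates against (k): the reportable unit count is 78, meeting the 77 threshold. Exception (c) stands.
Exception (d) requires that the record is a draft not yet adopted by the agency; but the memorandum has been formally adopted, so (d) is unavailable.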